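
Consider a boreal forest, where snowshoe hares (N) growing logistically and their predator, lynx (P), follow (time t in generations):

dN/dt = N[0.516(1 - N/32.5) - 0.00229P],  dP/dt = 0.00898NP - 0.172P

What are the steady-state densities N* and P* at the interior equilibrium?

N* ≈ 19.2, P* ≈ 92.5

From dP/dt = 0 with P > 0: 0.00898N* = 0.172, so N* = 19.2.
Substitute into dN/dt = 0: 0.516(1 - 19.2/32.5) = 0.00229P*.
The bracket is 0.411, giving P* = 0.212/0.00229 = 92.5.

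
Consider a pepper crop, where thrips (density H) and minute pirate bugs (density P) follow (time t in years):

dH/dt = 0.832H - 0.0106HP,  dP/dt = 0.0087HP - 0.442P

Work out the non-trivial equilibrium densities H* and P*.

H* ≈ 50.8, P* ≈ 78.5

Set dP/dt = 0 with P > 0: 0.0087H - 0.442 = 0, so H* = 0.442/0.0087 = 50.8.
Set dH/dt = 0 with H > 0: 0.832 - 0.0106P = 0, so P* = 0.832/0.0106 = 78.5.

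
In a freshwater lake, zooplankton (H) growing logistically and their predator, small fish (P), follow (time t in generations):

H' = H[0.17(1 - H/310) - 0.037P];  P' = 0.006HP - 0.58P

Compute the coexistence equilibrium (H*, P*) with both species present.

From dP/dt = 0 with P > 0: 0.006H* = 0.58, so H* = 96.7.
Substitute into dH/dt = 0: 0.17(1 - 96.7/310) = 0.037P*.
The bracket is 0.688, giving P* = 0.117/0.037 = 3.16.

H* ≈ 96.7, P* ≈ 3.16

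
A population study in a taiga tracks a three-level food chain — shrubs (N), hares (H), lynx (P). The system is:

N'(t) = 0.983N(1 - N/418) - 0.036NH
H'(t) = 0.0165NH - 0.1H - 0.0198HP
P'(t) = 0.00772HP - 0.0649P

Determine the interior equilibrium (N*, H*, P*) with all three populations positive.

From dP/dt = 0: 0.00772H* = 0.0649, so H* = 8.41.
From dN/dt = 0: 0.983(1 - N*/418) = 0.036·8.41, giving N* = 418·(1 - 0.308) = 289.
From dH/dt = 0: 0.0165·289 - 0.1 = 0.0198P*, so P* = 4.67/0.0198 = 236.

N* ≈ 289, H* ≈ 8.41, P* ≈ 236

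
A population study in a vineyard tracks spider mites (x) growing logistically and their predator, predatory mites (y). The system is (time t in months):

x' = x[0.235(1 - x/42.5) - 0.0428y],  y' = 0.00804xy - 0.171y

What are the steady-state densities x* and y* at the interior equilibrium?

x* ≈ 21.3, y* ≈ 2.74

From dy/dt = 0 with y > 0: 0.00804x* = 0.171, so x* = 21.3.
Substitute into dx/dt = 0: 0.235(1 - 21.3/42.5) = 0.0428y*.
The bracket is 0.5, giving y* = 0.117/0.0428 = 2.74.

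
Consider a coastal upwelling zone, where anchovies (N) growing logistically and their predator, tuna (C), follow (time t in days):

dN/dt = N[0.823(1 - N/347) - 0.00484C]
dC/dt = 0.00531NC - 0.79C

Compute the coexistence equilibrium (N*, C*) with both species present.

From dC/dt = 0 with C > 0: 0.00531N* = 0.79, so N* = 149.
Substitute into dN/dt = 0: 0.823(1 - 149/347) = 0.00484C*.
The bracket is 0.571, giving C* = 0.47/0.00484 = 97.1.

N* ≈ 149, C* ≈ 97.1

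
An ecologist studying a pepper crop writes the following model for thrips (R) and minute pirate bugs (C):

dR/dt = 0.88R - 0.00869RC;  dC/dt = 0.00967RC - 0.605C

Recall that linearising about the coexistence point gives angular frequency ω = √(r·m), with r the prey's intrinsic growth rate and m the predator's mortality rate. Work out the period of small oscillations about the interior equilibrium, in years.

Here r = 0.88 and m = 0.605, so r·m = 0.532.
ω = √0.532 = 0.73 per year, hence T = 2π/ω ≈ 8.61 years.

T ≈ 8.61 years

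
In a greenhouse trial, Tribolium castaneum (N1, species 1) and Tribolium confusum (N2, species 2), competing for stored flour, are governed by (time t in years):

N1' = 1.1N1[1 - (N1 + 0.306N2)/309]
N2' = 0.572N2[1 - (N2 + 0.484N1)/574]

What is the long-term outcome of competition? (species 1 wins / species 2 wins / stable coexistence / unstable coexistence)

Compare the nullcline intercepts: K1/α12 = 309/0.306 = 1010 > K2 = 574; K2/α21 = 574/0.484 = 1190 > K1 = 309.
Since both inequalities hold, each species can invade when rare, so the interior equilibrium is stable.

stable coexistence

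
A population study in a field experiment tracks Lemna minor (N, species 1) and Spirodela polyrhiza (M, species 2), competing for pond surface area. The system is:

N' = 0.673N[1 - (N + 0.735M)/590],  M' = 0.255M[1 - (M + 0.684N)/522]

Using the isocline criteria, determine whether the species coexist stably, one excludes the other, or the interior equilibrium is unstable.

Compare the nullcline intercepts: K1/α12 = 590/0.735 = 803 > K2 = 522; K2/α21 = 522/0.684 = 763 > K1 = 590.
Since both inequalities hold, each species can invade when rare, so the interior equilibrium is stable.

stable coexistence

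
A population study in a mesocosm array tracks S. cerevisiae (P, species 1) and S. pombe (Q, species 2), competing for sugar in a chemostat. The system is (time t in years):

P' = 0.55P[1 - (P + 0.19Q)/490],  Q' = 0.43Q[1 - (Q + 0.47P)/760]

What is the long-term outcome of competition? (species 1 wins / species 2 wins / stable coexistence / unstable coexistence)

stable coexistence

Compare the nullcline intercepts: K1/α12 = 490/0.19 = 2580 > K2 = 760; K2/α21 = 760/0.47 = 1620 > K1 = 490.
Since both inequalities hold, each species can invade when rare, so the interior equilibrium is stable.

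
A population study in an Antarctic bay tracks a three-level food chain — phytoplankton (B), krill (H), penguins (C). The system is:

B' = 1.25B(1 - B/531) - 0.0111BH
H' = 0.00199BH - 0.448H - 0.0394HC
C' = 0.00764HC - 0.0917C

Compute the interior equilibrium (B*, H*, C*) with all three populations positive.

B* ≈ 474, H* ≈ 12, C* ≈ 12.6

From dC/dt = 0: 0.00764H* = 0.0917, so H* = 12.
From dB/dt = 0: 1.25(1 - B*/531) = 0.0111·12, giving B* = 531·(1 - 0.107) = 474.
From dH/dt = 0: 0.00199·474 - 0.448 = 0.0394C*, so C* = 0.496/0.0394 = 12.6.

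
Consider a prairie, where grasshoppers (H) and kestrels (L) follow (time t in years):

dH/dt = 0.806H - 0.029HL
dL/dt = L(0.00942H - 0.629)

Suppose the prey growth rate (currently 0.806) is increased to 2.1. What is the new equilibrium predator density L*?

L* ≈ 72.4

At the interior fixed point, setting dH/dt = 0 with H > 0 fixes L* = (prey growth rate)/(HL coefficient) — independent of the other coefficients.
With the change, L* = 2.1/0.029 = 72.4; it rises from 27.8.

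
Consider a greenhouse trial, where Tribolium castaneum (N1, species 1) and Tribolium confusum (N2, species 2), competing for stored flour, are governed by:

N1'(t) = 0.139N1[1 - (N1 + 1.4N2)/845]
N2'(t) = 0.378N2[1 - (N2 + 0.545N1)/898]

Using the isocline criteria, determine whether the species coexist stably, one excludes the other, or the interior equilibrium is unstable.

species 2 excludes species 1

Compare the nullcline intercepts: K1/α12 = 845/1.4 = 604 < K2 = 898; K2/α21 = 898/0.545 = 1650 > K1 = 845.
Since the inequalities point opposite ways, species 2 can invade but species 1 cannot.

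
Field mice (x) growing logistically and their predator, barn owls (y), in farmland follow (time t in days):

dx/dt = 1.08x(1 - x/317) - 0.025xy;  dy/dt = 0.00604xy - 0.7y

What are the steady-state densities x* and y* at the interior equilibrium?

From dy/dt = 0 with y > 0: 0.00604x* = 0.7, so x* = 116.
Substitute into dx/dt = 0: 1.08(1 - 116/317) = 0.025y*.
The bracket is 0.634, giving y* = 0.685/0.025 = 27.4.

x* ≈ 116, y* ≈ 27.4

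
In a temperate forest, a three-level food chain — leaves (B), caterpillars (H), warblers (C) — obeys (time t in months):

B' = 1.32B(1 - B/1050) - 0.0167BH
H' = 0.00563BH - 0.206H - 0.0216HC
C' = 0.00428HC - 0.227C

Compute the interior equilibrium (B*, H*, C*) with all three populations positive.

B* ≈ 345, H* ≈ 53, C* ≈ 80.5

From dC/dt = 0: 0.00428H* = 0.227, so H* = 53.
From dB/dt = 0: 1.32(1 - B*/1050) = 0.0167·53, giving B* = 1050·(1 - 0.671) = 345.
From dH/dt = 0: 0.00563·345 - 0.206 = 0.0216C*, so C* = 1.74/0.0216 = 80.5.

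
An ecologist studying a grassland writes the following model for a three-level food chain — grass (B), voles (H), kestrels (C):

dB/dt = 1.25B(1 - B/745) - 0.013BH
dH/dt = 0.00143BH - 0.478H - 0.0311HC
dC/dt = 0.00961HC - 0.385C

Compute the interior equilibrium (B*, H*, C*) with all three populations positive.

From dC/dt = 0: 0.00961H* = 0.385, so H* = 40.1.
From dB/dt = 0: 1.25(1 - B*/745) = 0.013·40.1, giving B* = 745·(1 - 0.417) = 435.
From dH/dt = 0: 0.00143·435 - 0.478 = 0.0311C*, so C* = 0.143/0.0311 = 4.61.

B* ≈ 435, H* ≈ 40.1, C* ≈ 4.61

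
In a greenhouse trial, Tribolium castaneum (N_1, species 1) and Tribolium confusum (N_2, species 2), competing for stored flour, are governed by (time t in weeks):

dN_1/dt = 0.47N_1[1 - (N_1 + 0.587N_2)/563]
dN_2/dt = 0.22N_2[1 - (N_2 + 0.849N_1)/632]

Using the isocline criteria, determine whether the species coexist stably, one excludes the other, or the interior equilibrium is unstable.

stable coexistence

Compare the nullcline intercepts: K1/α12 = 563/0.587 = 959 > K2 = 632; K2/α21 = 632/0.849 = 744 > K1 = 563.
Since both inequalities hold, each species can invade when rare, so the interior equilibrium is stable.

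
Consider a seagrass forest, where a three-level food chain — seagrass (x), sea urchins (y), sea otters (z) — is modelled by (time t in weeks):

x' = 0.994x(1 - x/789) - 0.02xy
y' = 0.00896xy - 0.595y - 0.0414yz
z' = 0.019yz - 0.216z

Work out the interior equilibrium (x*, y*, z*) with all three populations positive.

x* ≈ 609, y* ≈ 11.4, z* ≈ 117

From dz/dt = 0: 0.019y* = 0.216, so y* = 11.4.
From dx/dt = 0: 0.994(1 - x*/789) = 0.02·11.4, giving x* = 789·(1 - 0.229) = 609.
From dy/dt = 0: 0.00896·609 - 0.595 = 0.0414z*, so z* = 4.86/0.0414 = 117.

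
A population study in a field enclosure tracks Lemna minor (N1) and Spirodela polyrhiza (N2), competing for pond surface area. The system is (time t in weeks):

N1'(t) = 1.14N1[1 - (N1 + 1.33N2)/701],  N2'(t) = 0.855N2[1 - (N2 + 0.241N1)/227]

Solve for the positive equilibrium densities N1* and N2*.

Setting both brackets to zero gives the nullclines N1 + 1.33N2 = 701 and 0.241N1 + N2 = 227.
Substituting N2 = 227 - 0.241N1 into the first: N1(1 - 1.33·0.241) = 701 - 1.33·227.
So N1* = 399/0.679 = 587, and then N2* = 227 - 0.241·587 = 85.4.

N1* ≈ 587, N2* ≈ 85.4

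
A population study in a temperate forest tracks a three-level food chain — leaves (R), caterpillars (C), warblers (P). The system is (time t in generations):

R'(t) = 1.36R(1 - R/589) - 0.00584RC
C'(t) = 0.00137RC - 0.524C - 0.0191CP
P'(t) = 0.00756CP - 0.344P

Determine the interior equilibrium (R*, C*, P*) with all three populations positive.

From dP/dt = 0: 0.00756C* = 0.344, so C* = 45.5.
From dR/dt = 0: 1.36(1 - R*/589) = 0.00584·45.5, giving R* = 589·(1 - 0.195) = 474.
From dC/dt = 0: 0.00137·474 - 0.524 = 0.0191P*, so P* = 0.125/0.0191 = 6.56.

R* ≈ 474, C* ≈ 45.5, P* ≈ 6.56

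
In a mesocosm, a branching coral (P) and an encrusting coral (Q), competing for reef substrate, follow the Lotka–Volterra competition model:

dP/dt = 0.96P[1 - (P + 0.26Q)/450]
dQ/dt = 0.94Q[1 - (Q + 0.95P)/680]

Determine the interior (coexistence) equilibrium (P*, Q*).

P* ≈ 363, Q* ≈ 335

Setting both brackets to zero gives the nullclines P + 0.26Q = 450 and 0.95P + Q = 680.
Substituting Q = 680 - 0.95P into the first: P(1 - 0.26·0.95) = 450 - 0.26·680.
So P* = 273/0.753 = 363, and then Q* = 680 - 0.95·363 = 335.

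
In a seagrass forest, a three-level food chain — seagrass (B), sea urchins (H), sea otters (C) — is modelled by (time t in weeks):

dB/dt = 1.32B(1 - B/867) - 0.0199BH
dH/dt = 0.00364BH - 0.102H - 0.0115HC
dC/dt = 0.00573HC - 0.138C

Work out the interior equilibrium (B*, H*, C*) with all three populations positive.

From dC/dt = 0: 0.00573H* = 0.138, so H* = 24.1.
From dB/dt = 0: 1.32(1 - B*/867) = 0.0199·24.1, giving B* = 867·(1 - 0.363) = 552.
From dH/dt = 0: 0.00364·552 - 0.102 = 0.0115C*, so C* = 1.91/0.0115 = 166.

B* ≈ 552, H* ≈ 24.1, C* ≈ 166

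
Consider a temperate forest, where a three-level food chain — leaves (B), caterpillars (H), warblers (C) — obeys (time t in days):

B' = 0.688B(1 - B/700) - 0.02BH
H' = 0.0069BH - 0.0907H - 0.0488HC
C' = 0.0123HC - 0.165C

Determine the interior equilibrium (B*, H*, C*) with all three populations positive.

B* ≈ 427, H* ≈ 13.4, C* ≈ 58.5

From dC/dt = 0: 0.0123H* = 0.165, so H* = 13.4.
From dB/dt = 0: 0.688(1 - B*/700) = 0.02·13.4, giving B* = 700·(1 - 0.39) = 427.
From dH/dt = 0: 0.0069·427 - 0.0907 = 0.0488C*, so C* = 2.86/0.0488 = 58.5.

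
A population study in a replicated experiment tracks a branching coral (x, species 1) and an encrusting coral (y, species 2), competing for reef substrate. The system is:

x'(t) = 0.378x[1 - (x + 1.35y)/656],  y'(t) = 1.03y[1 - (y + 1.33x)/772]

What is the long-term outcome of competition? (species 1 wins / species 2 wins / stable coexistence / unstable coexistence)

unstable coexistence (outcome depends on initial conditions)

Compare the nullcline intercepts: K1/α12 = 656/1.35 = 486 < K2 = 772; K2/α21 = 772/1.33 = 580 < K1 = 656.
Since both are reversed, neither can invade when rare; the interior point is a saddle.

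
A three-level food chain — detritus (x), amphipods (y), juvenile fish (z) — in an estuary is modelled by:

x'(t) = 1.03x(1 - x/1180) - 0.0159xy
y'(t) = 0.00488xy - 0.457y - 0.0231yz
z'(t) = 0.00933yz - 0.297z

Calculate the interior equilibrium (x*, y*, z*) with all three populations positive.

x* ≈ 600, y* ≈ 31.8, z* ≈ 107

From dz/dt = 0: 0.00933y* = 0.297, so y* = 31.8.
From dx/dt = 0: 1.03(1 - x*/1180) = 0.0159·31.8, giving x* = 1180·(1 - 0.491) = 600.
From dy/dt = 0: 0.00488·600 - 0.457 = 0.0231z*, so z* = 2.47/0.0231 = 107.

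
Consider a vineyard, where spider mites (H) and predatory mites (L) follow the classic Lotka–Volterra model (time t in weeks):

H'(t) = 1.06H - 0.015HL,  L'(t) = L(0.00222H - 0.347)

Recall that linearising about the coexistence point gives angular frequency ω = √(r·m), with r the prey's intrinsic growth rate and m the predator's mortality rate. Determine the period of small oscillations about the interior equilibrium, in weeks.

Here r = 1.06 and m = 0.347, so r·m = 0.368.
ω = √0.368 = 0.606 per week, hence T = 2π/ω ≈ 10.4 weeks.

T ≈ 10.4 weeks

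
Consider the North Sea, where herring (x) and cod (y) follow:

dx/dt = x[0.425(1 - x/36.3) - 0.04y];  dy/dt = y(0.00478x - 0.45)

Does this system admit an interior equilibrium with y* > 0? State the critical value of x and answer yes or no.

The predator equation gives dy/dt > 0 only when x > 0.45/0.00478 = 94.1.
Without the predator, x → K = 36.3. Since 36.3 < 94.1, the predator cannot invade.

Threshold x = 94.1; K < 94.1, so no, the predator goes extinct.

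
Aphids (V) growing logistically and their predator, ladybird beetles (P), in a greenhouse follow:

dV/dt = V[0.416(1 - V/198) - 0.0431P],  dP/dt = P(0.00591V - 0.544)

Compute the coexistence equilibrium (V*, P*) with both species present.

V* ≈ 92, P* ≈ 5.16

From dP/dt = 0 with P > 0: 0.00591V* = 0.544, so V* = 92.
Substitute into dV/dt = 0: 0.416(1 - 92/198) = 0.0431P*.
The bracket is 0.535, giving P* = 0.223/0.0431 = 5.16.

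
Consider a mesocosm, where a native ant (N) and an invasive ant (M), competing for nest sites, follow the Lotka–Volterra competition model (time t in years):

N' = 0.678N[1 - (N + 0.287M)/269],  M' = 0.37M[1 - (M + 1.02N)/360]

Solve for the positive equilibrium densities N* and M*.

Setting both brackets to zero gives the nullclines N + 0.287M = 269 and 1.02N + M = 360.
Substituting M = 360 - 1.02N into the first: N(1 - 0.287·1.02) = 269 - 0.287·360.
So N* = 166/0.707 = 234, and then M* = 360 - 1.02·234 = 121.

N* ≈ 234, M* ≈ 121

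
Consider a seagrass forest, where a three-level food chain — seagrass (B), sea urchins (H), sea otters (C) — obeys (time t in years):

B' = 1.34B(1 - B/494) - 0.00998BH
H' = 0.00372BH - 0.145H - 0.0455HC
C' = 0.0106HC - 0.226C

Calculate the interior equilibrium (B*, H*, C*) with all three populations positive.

B* ≈ 416, H* ≈ 21.3, C* ≈ 30.8

From dC/dt = 0: 0.0106H* = 0.226, so H* = 21.3.
From dB/dt = 0: 1.34(1 - B*/494) = 0.00998·21.3, giving B* = 494·(1 - 0.159) = 416.
From dH/dt = 0: 0.00372·416 - 0.145 = 0.0455C*, so C* = 1.4/0.0455 = 30.8.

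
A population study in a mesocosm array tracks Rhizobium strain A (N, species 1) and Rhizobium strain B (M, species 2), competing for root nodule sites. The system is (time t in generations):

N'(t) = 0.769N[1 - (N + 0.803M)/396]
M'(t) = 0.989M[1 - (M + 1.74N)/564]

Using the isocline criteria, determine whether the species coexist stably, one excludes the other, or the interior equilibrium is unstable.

Compare the nullcline intercepts: K1/α12 = 396/0.803 = 493 < K2 = 564; K2/α21 = 564/1.74 = 324 < K1 = 396.
Since both are reversed, neither can invade when rare; the interior point is a saddle.

unstable coexistence (outcome depends on initial conditions)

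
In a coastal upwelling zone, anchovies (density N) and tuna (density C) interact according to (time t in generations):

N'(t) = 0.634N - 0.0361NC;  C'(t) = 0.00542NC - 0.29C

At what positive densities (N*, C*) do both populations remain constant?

N* ≈ 53.5, C* ≈ 17.6

Set dC/dt = 0 with C > 0: 0.00542N - 0.29 = 0, so N* = 0.29/0.00542 = 53.5.
Set dN/dt = 0 with N > 0: 0.634 - 0.0361C = 0, so C* = 0.634/0.0361 = 17.6.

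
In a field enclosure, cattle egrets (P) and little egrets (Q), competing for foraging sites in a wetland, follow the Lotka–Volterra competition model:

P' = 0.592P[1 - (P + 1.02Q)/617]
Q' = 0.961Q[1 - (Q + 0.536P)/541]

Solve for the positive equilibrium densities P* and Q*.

P* ≈ 144, Q* ≈ 464

Setting both brackets to zero gives the nullclines P + 1.02Q = 617 and 0.536P + Q = 541.
Substituting Q = 541 - 0.536P into the first: P(1 - 1.02·0.536) = 617 - 1.02·541.
So P* = 65.2/0.453 = 144, and then Q* = 541 - 0.536·144 = 464.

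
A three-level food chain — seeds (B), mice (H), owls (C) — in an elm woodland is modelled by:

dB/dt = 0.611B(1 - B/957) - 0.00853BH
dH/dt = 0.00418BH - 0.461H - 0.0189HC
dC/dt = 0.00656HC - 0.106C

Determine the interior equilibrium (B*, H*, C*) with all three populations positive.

From dC/dt = 0: 0.00656H* = 0.106, so H* = 16.2.
From dB/dt = 0: 0.611(1 - B*/957) = 0.00853·16.2, giving B* = 957·(1 - 0.226) = 741.
From dH/dt = 0: 0.00418·741 - 0.461 = 0.0189C*, so C* = 2.64/0.0189 = 140.

B* ≈ 741, H* ≈ 16.2, C* ≈ 140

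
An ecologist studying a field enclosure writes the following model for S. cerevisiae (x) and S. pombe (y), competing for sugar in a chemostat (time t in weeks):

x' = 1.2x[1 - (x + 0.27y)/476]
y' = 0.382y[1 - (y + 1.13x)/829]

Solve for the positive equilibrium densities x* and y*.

Setting both brackets to zero gives the nullclines x + 0.27y = 476 and 1.13x + y = 829.
Substituting y = 829 - 1.13x into the first: x(1 - 0.27·1.13) = 476 - 0.27·829.
So x* = 252/0.695 = 363, and then y* = 829 - 1.13·363 = 419.

x* ≈ 363, y* ≈ 419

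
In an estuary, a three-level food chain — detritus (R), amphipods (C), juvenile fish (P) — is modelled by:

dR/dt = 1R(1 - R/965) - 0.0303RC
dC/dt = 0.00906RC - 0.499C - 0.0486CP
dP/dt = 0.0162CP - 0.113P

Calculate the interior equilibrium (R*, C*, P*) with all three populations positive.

From dP/dt = 0: 0.0162C* = 0.113, so C* = 6.98.
From dR/dt = 0: 1(1 - R*/965) = 0.0303·6.98, giving R* = 965·(1 - 0.211) = 761.
From dC/dt = 0: 0.00906·761 - 0.499 = 0.0486P*, so P* = 6.4/0.0486 = 132.

R* ≈ 761, C* ≈ 6.98, P* ≈ 132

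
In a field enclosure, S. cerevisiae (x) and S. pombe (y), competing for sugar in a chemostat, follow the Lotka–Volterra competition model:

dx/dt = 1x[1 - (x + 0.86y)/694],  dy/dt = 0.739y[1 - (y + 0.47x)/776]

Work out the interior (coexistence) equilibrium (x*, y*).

x* ≈ 44.7, y* ≈ 755

Setting both brackets to zero gives the nullclines x + 0.86y = 694 and 0.47x + y = 776.
Substituting y = 776 - 0.47x into the first: x(1 - 0.86·0.47) = 694 - 0.86·776.
So x* = 26.6/0.596 = 44.7, and then y* = 776 - 0.47·44.7 = 755.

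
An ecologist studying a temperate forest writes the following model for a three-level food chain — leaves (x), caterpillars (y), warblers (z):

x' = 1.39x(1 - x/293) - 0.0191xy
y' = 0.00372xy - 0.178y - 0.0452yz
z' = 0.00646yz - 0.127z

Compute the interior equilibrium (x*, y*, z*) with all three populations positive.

x* ≈ 214, y* ≈ 19.7, z* ≈ 13.7

From dz/dt = 0: 0.00646y* = 0.127, so y* = 19.7.
From dx/dt = 0: 1.39(1 - x*/293) = 0.0191·19.7, giving x* = 293·(1 - 0.27) = 214.
From dy/dt = 0: 0.00372·214 - 0.178 = 0.0452z*, so z* = 0.618/0.0452 = 13.7.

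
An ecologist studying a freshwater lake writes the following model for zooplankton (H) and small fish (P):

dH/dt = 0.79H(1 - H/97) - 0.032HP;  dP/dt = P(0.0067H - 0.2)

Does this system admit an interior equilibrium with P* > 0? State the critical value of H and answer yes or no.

The predator equation gives dP/dt > 0 only when H > 0.2/0.0067 = 29.9.
Without the predator, H → K = 97. Since 97 > 29.9, the predator can invade and persist.

Threshold H = 29.9; K > 29.9, so yes, the predator persists.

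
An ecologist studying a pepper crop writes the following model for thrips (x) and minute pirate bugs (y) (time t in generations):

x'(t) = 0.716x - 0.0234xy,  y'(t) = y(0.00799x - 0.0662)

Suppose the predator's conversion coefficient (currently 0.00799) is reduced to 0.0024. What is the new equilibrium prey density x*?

x* ≈ 27.6

At the interior fixed point, setting dy/dt = 0 with y > 0 fixes x* = (predator death rate)/(xy coefficient) — independent of the other coefficients.
With the change, x* = 0.0662/0.0024 = 27.6; it rises from 8.29.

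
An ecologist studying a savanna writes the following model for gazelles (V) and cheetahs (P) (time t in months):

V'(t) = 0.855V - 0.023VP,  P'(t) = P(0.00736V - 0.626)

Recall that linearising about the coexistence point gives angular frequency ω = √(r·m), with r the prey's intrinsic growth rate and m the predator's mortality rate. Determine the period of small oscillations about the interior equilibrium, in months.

T ≈ 8.59 months

Here r = 0.855 and m = 0.626, so r·m = 0.535.
ω = √0.535 = 0.732 per month, hence T = 2π/ω ≈ 8.59 months.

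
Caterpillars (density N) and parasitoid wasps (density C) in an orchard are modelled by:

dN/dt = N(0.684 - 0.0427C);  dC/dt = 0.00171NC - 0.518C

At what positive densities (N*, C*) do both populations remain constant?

Set dC/dt = 0 with C > 0: 0.00171N - 0.518 = 0, so N* = 0.518/0.00171 = 303.
Set dN/dt = 0 with N > 0: 0.684 - 0.0427C = 0, so C* = 0.684/0.0427 = 16.

N* ≈ 303, C* ≈ 16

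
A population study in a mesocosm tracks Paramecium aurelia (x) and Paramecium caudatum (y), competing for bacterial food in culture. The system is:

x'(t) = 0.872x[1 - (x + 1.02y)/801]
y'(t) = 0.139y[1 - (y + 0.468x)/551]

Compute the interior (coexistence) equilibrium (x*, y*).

x* ≈ 457, y* ≈ 337

Setting both brackets to zero gives the nullclines x + 1.02y = 801 and 0.468x + y = 551.
Substituting y = 551 - 0.468x into the first: x(1 - 1.02·0.468) = 801 - 1.02·551.
So x* = 239/0.523 = 457, and then y* = 551 - 0.468·457 = 337.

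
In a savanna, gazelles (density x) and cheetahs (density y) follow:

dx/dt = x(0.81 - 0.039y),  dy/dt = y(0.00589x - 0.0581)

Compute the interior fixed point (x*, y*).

Set dy/dt = 0 with y > 0: 0.00589x - 0.0581 = 0, so x* = 0.0581/0.00589 = 9.86.
Set dx/dt = 0 with x > 0: 0.81 - 0.039y = 0, so y* = 0.81/0.039 = 20.8.

x* ≈ 9.86, y* ≈ 20.8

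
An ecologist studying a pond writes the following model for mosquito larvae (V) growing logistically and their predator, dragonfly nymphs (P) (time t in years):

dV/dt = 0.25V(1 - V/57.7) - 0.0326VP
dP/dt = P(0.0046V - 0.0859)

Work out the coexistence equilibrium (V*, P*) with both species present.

From dP/dt = 0 with P > 0: 0.0046V* = 0.0859, so V* = 18.7.
Substitute into dV/dt = 0: 0.25(1 - 18.7/57.7) = 0.0326P*.
The bracket is 0.676, giving P* = 0.169/0.0326 = 5.19.

V* ≈ 18.7, P* ≈ 5.19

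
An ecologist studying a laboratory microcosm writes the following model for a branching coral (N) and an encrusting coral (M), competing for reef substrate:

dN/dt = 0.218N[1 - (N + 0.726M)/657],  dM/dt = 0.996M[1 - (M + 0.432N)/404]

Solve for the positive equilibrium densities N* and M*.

Setting both brackets to zero gives the nullclines N + 0.726M = 657 and 0.432N + M = 404.
Substituting M = 404 - 0.432N into the first: N(1 - 0.726·0.432) = 657 - 0.726·404.
So N* = 364/0.686 = 530, and then M* = 404 - 0.432·530 = 175.

N* ≈ 530, M* ≈ 175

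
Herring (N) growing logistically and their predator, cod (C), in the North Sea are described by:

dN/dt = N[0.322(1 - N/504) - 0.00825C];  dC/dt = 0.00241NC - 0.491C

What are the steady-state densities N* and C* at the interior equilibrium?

N* ≈ 204, C* ≈ 23.3

From dC/dt = 0 with C > 0: 0.00241N* = 0.491, so N* = 204.
Substitute into dN/dt = 0: 0.322(1 - 204/504) = 0.00825C*.
The bracket is 0.596, giving C* = 0.192/0.00825 = 23.3.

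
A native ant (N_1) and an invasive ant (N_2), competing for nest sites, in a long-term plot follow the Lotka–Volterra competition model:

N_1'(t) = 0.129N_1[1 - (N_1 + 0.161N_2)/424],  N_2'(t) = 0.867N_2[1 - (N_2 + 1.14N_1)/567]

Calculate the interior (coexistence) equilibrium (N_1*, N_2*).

Setting both brackets to zero gives the nullclines N_1 + 0.161N_2 = 424 and 1.14N_1 + N_2 = 567.
Substituting N_2 = 567 - 1.14N_1 into the first: N_1(1 - 0.161·1.14) = 424 - 0.161·567.
So N_1* = 333/0.816 = 408, and then N_2* = 567 - 1.14·408 = 102.

N_1* ≈ 408, N_2* ≈ 102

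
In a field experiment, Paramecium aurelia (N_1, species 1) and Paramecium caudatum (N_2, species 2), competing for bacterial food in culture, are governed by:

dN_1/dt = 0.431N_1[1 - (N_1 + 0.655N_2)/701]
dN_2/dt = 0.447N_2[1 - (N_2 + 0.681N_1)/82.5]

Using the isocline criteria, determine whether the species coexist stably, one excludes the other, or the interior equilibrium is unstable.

Compare the nullcline intercepts: K1/α12 = 701/0.655 = 1070 > K2 = 82.5; K2/α21 = 82.5/0.681 = 121 < K1 = 701.
Since the inequalities point opposite ways, species 1 can invade but species 2 cannot.

species 1 excludes species 2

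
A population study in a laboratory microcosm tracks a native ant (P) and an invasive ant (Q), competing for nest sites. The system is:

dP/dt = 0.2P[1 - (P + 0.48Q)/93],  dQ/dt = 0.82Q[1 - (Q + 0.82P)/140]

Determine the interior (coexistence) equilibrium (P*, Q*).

Setting both brackets to zero gives the nullclines P + 0.48Q = 93 and 0.82P + Q = 140.
Substituting Q = 140 - 0.82P into the first: P(1 - 0.48·0.82) = 93 - 0.48·140.
So P* = 25.8/0.606 = 42.5, and then Q* = 140 - 0.82·42.5 = 105.

P* ≈ 42.5, Q* ≈ 105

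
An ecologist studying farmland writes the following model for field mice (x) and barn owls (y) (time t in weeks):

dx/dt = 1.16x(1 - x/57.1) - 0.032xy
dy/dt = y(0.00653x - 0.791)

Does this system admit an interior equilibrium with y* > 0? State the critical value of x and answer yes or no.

Threshold x = 121; K < 121, so no, the predator goes extinct.

The predator equation gives dy/dt > 0 only when x > 0.791/0.00653 = 121.
Without the predator, x → K = 57.1. Since 57.1 < 121, the predator cannot invade.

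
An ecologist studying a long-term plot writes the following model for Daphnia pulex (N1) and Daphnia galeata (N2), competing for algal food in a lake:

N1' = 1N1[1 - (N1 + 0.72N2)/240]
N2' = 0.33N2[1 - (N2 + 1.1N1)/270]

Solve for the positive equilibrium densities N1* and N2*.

N1* ≈ 219, N2* ≈ 28.8

Setting both brackets to zero gives the nullclines N1 + 0.72N2 = 240 and 1.1N1 + N2 = 270.
Substituting N2 = 270 - 1.1N1 into the first: N1(1 - 0.72·1.1) = 240 - 0.72·270.
So N1* = 45.6/0.208 = 219, and then N2* = 270 - 1.1·219 = 28.8.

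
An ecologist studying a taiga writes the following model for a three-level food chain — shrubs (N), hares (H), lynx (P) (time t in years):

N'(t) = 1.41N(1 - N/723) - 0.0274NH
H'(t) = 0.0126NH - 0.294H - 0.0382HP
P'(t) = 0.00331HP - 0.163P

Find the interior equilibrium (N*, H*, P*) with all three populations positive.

From dP/dt = 0: 0.00331H* = 0.163, so H* = 49.2.
From dN/dt = 0: 1.41(1 - N*/723) = 0.0274·49.2, giving N* = 723·(1 - 0.957) = 31.1.
From dH/dt = 0: 0.0126·31.1 - 0.294 = 0.0382P*, so P* = 0.0981/0.0382 = 2.57.

N* ≈ 31.1, H* ≈ 49.2, P* ≈ 2.57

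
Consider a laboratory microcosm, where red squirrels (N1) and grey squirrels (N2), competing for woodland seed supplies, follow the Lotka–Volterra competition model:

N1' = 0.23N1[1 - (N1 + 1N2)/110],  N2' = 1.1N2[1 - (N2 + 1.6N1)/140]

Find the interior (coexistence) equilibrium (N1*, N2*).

N1* ≈ 50, N2* ≈ 60

Setting both brackets to zero gives the nullclines N1 + 1N2 = 110 and 1.6N1 + N2 = 140.
Substituting N2 = 140 - 1.6N1 into the first: N1(1 - 1·1.6) = 110 - 1·140.
So N1* = -30/-0.6 = 50, and then N2* = 140 - 1.6·50 = 60.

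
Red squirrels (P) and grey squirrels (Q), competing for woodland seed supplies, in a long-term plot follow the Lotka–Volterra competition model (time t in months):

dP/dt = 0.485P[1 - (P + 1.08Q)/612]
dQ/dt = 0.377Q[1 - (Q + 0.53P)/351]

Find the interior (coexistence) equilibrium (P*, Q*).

Setting both brackets to zero gives the nullclines P + 1.08Q = 612 and 0.53P + Q = 351.
Substituting Q = 351 - 0.53P into the first: P(1 - 1.08·0.53) = 612 - 1.08·351.
So P* = 233/0.428 = 545, and then Q* = 351 - 0.53·545 = 62.3.

P* ≈ 545, Q* ≈ 62.3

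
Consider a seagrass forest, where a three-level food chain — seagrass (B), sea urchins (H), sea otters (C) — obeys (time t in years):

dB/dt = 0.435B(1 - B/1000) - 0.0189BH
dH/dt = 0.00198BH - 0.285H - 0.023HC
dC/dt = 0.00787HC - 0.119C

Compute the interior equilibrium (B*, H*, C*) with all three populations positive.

B* ≈ 343, H* ≈ 15.1, C* ≈ 17.1

From dC/dt = 0: 0.00787H* = 0.119, so H* = 15.1.
From dB/dt = 0: 0.435(1 - B*/1000) = 0.0189·15.1, giving B* = 1000·(1 - 0.657) = 343.
From dH/dt = 0: 0.00198·343 - 0.285 = 0.023C*, so C* = 0.394/0.023 = 17.1.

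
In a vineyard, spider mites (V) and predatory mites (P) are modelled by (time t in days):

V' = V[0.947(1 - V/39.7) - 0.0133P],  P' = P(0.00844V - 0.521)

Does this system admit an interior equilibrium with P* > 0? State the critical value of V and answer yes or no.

Threshold V = 61.7; K < 61.7, so no, the predator goes extinct.

The predator equation gives dP/dt > 0 only when V > 0.521/0.00844 = 61.7.
Without the predator, V → K = 39.7. Since 39.7 < 61.7, the predator cannot invade.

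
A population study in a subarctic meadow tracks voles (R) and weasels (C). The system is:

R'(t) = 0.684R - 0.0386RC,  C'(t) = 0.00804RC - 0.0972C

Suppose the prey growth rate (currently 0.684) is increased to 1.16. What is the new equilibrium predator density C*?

C* ≈ 30.1

At the interior fixed point, setting dR/dt = 0 with R > 0 fixes C* = (prey growth rate)/(RC coefficient) — independent of the other coefficients.
With the change, C* = 1.16/0.0386 = 30.1; it rises from 17.7.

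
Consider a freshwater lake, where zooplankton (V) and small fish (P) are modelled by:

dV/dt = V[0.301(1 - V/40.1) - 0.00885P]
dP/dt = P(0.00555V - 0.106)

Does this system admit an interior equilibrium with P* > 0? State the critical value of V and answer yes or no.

The predator equation gives dP/dt > 0 only when V > 0.106/0.00555 = 19.1.
Without the predator, V → K = 40.1. Since 40.1 > 19.1, the predator can invade and persist.

Threshold V = 19.1; K > 19.1, so yes, the predator persists.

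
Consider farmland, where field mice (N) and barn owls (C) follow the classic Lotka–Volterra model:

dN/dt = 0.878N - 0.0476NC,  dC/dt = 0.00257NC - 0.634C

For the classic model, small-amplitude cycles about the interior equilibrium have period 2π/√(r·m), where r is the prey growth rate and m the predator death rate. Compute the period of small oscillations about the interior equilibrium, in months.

Here r = 0.878 and m = 0.634, so r·m = 0.557.
ω = √0.557 = 0.746 per month, hence T = 2π/ω ≈ 8.42 months.

T ≈ 8.42 months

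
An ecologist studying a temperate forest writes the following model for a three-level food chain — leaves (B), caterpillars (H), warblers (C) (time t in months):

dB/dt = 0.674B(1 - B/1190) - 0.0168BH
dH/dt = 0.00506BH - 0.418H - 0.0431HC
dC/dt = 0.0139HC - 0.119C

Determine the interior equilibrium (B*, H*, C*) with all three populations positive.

From dC/dt = 0: 0.0139H* = 0.119, so H* = 8.56.
From dB/dt = 0: 0.674(1 - B*/1190) = 0.0168·8.56, giving B* = 1190·(1 - 0.213) = 936.
From dH/dt = 0: 0.00506·936 - 0.418 = 0.0431C*, so C* = 4.32/0.0431 = 100.

B* ≈ 936, H* ≈ 8.56, C* ≈ 100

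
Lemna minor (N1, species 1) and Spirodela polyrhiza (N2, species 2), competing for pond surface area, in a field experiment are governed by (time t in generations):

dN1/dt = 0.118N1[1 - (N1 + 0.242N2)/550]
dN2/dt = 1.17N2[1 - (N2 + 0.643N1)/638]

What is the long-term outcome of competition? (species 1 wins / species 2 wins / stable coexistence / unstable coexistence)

stable coexistence

Compare the nullcline intercepts: K1/α12 = 550/0.242 = 2270 > K2 = 638; K2/α21 = 638/0.643 = 992 > K1 = 550.
Since both inequalities hold, each species can invade when rare, so the interior equilibrium is stable.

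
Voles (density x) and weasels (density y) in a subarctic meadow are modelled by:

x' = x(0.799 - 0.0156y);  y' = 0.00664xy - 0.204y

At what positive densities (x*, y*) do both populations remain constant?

x* ≈ 30.7, y* ≈ 51.2

Set dy/dt = 0 with y > 0: 0.00664x - 0.204 = 0, so x* = 0.204/0.00664 = 30.7.
Set dx/dt = 0 with x > 0: 0.799 - 0.0156y = 0, so y* = 0.799/0.0156 = 51.2.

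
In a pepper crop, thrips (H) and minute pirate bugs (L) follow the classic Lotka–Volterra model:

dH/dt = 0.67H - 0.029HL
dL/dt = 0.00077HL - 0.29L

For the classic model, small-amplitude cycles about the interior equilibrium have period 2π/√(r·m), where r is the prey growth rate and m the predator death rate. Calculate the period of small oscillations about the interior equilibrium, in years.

T ≈ 14.3 years

Here r = 0.67 and m = 0.29, so r·m = 0.194.
ω = √0.194 = 0.441 per year, hence T = 2π/ω ≈ 14.3 years.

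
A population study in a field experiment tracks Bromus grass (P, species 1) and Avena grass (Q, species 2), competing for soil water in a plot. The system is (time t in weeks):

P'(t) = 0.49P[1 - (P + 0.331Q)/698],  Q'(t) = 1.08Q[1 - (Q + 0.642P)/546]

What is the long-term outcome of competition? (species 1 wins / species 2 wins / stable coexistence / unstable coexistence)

Compare the nullcline intercepts: K1/α12 = 698/0.331 = 2110 > K2 = 546; K2/α21 = 546/0.642 = 850 > K1 = 698.
Since both inequalities hold, each species can invade when rare, so the interior equilibrium is stable.

stable coexistence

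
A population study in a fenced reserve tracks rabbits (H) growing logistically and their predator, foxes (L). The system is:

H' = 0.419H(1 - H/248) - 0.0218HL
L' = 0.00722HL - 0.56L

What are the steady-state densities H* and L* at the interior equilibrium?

From dL/dt = 0 with L > 0: 0.00722H* = 0.56, so H* = 77.6.
Substitute into dH/dt = 0: 0.419(1 - 77.6/248) = 0.0218L*.
The bracket is 0.687, giving L* = 0.288/0.0218 = 13.2.

H* ≈ 77.6, L* ≈ 13.2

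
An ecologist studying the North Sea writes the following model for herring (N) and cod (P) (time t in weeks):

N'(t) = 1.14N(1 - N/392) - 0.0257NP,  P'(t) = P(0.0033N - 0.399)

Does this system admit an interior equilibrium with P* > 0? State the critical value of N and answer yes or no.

Threshold N = 121; K > 121, so yes, the predator persists.

The predator equation gives dP/dt > 0 only when N > 0.399/0.0033 = 121.
Without the predator, N → K = 392. Since 392 > 121, the predator can invade and persist.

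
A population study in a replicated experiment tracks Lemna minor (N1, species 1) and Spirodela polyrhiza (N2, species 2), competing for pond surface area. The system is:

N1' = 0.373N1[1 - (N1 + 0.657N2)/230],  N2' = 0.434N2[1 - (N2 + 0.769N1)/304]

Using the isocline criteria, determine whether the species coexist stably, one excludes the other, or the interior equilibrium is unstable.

Compare the nullcline intercepts: K1/α12 = 230/0.657 = 350 > K2 = 304; K2/α21 = 304/0.769 = 395 > K1 = 230.
Since both inequalities hold, each species can invade when rare, so the interior equilibrium is stable.

stable coexistence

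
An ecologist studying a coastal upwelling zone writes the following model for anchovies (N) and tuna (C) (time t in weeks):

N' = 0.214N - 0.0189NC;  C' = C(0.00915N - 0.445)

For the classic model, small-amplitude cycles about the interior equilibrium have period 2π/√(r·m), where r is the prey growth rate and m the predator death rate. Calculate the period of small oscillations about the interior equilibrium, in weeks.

Here r = 0.214 and m = 0.445, so r·m = 0.0952.
ω = √0.0952 = 0.309 per week, hence T = 2π/ω ≈ 20.4 weeks.

T ≈ 20.4 weeks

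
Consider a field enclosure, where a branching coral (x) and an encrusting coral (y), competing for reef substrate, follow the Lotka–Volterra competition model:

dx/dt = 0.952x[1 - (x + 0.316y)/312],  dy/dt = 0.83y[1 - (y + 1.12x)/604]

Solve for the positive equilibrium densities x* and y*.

x* ≈ 187, y* ≈ 394

Setting both brackets to zero gives the nullclines x + 0.316y = 312 and 1.12x + y = 604.
Substituting y = 604 - 1.12x into the first: x(1 - 0.316·1.12) = 312 - 0.316·604.
So x* = 121/0.646 = 187, and then y* = 604 - 1.12·187 = 394.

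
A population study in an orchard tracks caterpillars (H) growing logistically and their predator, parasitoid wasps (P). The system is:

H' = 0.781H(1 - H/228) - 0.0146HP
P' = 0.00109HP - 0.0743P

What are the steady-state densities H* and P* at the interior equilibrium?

From dP/dt = 0 with P > 0: 0.00109H* = 0.0743, so H* = 68.2.
Substitute into dH/dt = 0: 0.781(1 - 68.2/228) = 0.0146P*.
The bracket is 0.701, giving P* = 0.548/0.0146 = 37.5.

H* ≈ 68.2, P* ≈ 37.5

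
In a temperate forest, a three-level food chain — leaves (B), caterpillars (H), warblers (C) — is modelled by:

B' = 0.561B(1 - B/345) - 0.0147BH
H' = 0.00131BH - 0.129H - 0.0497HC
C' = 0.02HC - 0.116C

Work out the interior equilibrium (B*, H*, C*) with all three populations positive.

B* ≈ 293, H* ≈ 5.8, C* ≈ 5.12

From dC/dt = 0: 0.02H* = 0.116, so H* = 5.8.
From dB/dt = 0: 0.561(1 - B*/345) = 0.0147·5.8, giving B* = 345·(1 - 0.152) = 293.
From dH/dt = 0: 0.00131·293 - 0.129 = 0.0497C*, so C* = 0.254/0.0497 = 5.12.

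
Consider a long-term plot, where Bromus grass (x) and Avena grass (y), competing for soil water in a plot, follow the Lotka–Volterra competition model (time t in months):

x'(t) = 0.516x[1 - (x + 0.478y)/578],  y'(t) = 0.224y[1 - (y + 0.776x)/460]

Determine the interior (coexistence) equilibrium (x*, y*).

Setting both brackets to zero gives the nullclines x + 0.478y = 578 and 0.776x + y = 460.
Substituting y = 460 - 0.776x into the first: x(1 - 0.478·0.776) = 578 - 0.478·460.
So x* = 358/0.629 = 569, and then y* = 460 - 0.776·569 = 18.2.

x* ≈ 569, y* ≈ 18.2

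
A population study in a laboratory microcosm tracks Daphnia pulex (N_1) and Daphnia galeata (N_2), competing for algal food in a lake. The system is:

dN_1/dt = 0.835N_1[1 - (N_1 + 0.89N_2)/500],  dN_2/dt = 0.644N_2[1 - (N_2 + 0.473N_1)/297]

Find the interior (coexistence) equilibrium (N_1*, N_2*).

N_1* ≈ 407, N_2* ≈ 104

Setting both brackets to zero gives the nullclines N_1 + 0.89N_2 = 500 and 0.473N_1 + N_2 = 297.
Substituting N_2 = 297 - 0.473N_1 into the first: N_1(1 - 0.89·0.473) = 500 - 0.89·297.
So N_1* = 236/0.579 = 407, and then N_2* = 297 - 0.473·407 = 104.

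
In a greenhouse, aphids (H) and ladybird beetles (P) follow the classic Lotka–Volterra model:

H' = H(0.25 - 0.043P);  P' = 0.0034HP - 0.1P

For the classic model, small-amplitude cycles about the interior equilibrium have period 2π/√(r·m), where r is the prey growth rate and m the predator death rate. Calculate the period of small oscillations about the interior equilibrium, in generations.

T ≈ 39.7 generations

Here r = 0.25 and m = 0.1, so r·m = 0.025.
ω = √0.025 = 0.158 per generation, hence T = 2π/ω ≈ 39.7 generations.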